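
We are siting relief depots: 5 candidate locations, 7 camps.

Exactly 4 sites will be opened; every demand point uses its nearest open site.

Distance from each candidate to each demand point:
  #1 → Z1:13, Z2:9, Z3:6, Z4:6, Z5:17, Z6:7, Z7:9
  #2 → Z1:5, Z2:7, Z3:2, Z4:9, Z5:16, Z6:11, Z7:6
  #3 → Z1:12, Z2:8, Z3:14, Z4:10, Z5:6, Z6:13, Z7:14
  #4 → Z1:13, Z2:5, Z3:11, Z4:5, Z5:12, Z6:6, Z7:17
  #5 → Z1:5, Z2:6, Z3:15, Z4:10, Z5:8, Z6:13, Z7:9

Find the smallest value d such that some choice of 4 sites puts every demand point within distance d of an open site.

Open {#1, #2, #3, #4}.
  Farthest demand point is Z5 at distance 6 (to #3); all others are ≤ 6.
With {#2, #3, #4, #5} the worst case is 6.
With {#1, #2, #3, #5} the worst case is 7.
No size-4 selection achieves below 6.

6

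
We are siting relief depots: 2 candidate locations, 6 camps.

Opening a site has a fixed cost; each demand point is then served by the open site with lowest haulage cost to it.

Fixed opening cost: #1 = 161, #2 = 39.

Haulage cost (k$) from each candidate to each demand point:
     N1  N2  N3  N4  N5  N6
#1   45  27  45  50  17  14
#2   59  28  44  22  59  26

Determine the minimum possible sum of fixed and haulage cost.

Open {#2}: assign each demand point to its cheapest open site.
  N1→#2 59, N2→#2 28, N3→#2 44, N4→#2 22, N5→#2 59, N6→#2 26
  haulage cost 238, fixed 39 → total 277.
Compare {#1}: haulage cost 198 + fixed 161 = 359.
Compare {#1, #2}: haulage cost 169 + fixed 200 = 369.

277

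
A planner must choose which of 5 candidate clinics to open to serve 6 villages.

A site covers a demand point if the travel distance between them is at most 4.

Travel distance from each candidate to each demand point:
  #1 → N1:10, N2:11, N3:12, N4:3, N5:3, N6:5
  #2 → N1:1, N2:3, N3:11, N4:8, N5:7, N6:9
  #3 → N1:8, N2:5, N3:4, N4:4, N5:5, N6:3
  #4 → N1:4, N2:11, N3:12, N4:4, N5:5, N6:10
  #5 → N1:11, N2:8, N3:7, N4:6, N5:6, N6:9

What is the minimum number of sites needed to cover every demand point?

Coverage sets (demand points within 4 of each site):
  #1: {N4, N5}
  #2: {N1, N2}
  #3: {N3, N4, N6}
  #4: {N1, N4}
  #5: {}
No 2 sites suffice: every size-2 union leaves at least one demand point uncovered.
But {#1, #2, #3} covers everything, so the minimum is 3.

3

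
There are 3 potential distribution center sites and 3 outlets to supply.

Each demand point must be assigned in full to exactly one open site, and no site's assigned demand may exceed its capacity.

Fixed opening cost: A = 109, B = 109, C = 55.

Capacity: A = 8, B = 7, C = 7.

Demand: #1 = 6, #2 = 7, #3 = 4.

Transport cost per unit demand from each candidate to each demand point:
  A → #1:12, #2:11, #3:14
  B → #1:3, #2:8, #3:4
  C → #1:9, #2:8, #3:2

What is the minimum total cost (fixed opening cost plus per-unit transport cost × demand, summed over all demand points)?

376

Open {A, B, C}; cheapest assignment that respects the capacities:
  A (cap 8, load 7): #2 — cost 7×11 = 77
  B (cap 7, load 6): #1 — cost 6×3 = 18
  C (cap 7, load 4): #3 — cost 4×2 = 8
  Shipping 103, fixed 273 → total 376.
  Any other capacity-feasible assignment to {A, B, C} ships for at least 103.
Total demand is 17 and no other set of sites has combined capacity ≥ 17, so {A, B, C} is the only feasible choice of open sites. Minimum: 376.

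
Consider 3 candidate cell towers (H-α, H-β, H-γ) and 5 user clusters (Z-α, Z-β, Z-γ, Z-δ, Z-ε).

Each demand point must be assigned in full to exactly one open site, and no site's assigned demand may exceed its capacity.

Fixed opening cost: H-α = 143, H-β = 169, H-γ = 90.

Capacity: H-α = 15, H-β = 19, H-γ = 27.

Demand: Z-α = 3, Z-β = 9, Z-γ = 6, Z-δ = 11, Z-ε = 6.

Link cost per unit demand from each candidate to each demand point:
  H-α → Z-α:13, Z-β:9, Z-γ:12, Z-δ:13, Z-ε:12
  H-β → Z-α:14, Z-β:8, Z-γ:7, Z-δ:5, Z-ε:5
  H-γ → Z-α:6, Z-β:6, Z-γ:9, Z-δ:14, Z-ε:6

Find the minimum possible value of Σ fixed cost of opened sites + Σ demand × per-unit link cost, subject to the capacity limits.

Open {H-β, H-γ}; cheapest assignment that respects the capacities:
  H-β (cap 19, load 17): Z-γ, Z-δ — cost 6×7 + 11×5 = 97
  H-γ (cap 27, load 18): Z-α, Z-β, Z-ε — cost 3×6 + 9×6 + 6×6 = 108
  Shipping 205, fixed 259 → total 464.
  Any other capacity-feasible assignment to {H-β, H-γ} ships for at least 205.
Compare {H-α, H-γ}: its best feasible assignment gives total 538.
Compare {H-α, H-β, H-γ}: its best feasible assignment gives total 607.
Every other set of open sites that can feasibly serve all demand totals ≥ 538 even under its best assignment. Minimum: 464.

464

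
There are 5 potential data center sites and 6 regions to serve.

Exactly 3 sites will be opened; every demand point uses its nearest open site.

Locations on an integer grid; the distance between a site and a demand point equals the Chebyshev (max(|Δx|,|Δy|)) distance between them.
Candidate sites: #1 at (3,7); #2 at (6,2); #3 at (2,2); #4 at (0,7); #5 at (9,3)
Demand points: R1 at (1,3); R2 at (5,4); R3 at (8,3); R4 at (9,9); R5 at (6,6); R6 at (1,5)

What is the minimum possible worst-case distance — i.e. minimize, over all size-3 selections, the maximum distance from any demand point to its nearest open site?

6

Open {#1, #2, #3}.
  Farthest demand point is R4 at distance 6 (to #1); all others are ≤ 6.
With {#1, #2, #4} the worst case is 6.
With {#1, #2, #5} the worst case is 6.
No size-3 selection achieves below 6.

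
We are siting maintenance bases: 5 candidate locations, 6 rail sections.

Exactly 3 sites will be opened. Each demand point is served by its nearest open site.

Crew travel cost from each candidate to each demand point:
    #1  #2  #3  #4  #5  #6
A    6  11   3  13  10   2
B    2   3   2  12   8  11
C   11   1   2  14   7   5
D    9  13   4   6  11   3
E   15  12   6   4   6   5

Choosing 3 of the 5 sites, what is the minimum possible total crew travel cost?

Open {A, B, E}.
  #1→B 2, #2→B 3, #3→B 2, #4→E 4, #5→E 6, #6→A 2  ⇒ total 19.
Compare {B, C, E}: total 20.
Compare {B, D, E}: total 20.
No size-3 selection does better; minimum is 19.

19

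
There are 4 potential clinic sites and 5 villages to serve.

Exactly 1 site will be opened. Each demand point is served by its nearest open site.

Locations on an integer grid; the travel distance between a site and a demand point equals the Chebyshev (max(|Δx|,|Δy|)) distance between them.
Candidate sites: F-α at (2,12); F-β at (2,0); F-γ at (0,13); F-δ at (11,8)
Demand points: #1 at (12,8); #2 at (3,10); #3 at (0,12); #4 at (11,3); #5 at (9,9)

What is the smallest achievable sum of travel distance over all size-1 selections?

27

Open {F-δ}.
  #1→F-δ 1, #2→F-δ 8, #3→F-δ 11, #4→F-δ 5, #5→F-δ 2  ⇒ total 27.
Compare {F-α}: total 30.
Compare {F-γ}: total 36.
No size-1 selection does better; minimum is 27.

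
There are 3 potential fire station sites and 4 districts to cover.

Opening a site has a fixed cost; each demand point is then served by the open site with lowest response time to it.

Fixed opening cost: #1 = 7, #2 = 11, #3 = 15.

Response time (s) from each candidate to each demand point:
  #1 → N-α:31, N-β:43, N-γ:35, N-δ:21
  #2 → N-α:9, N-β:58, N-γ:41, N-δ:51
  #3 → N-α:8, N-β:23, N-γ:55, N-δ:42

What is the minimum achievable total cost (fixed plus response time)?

109

Open {#1, #3}: assign each demand point to its cheapest open site.
  N-α→#3 8, N-β→#3 23, N-γ→#1 35, N-δ→#1 21
  response time 87, fixed 22 → total 109.
Compare {#1, #2, #3}: response time 87 + fixed 33 = 120.
Compare {#1, #2}: response time 108 + fixed 18 = 126.
Compare {#1}: response time 130 + fixed 7 = 137.
All other subsets cost ≥ 120. Minimum total cost: 109.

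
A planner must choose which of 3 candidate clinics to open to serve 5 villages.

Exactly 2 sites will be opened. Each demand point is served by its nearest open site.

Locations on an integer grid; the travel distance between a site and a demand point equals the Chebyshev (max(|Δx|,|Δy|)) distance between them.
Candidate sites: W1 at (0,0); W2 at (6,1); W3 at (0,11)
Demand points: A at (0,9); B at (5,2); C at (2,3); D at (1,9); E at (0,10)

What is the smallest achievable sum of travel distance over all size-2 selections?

Open {W2, W3}.
  A→W3 2, B→W2 1, C→W2 4, D→W3 2, E→W3 1  ⇒ total 10.
Compare {W1, W3}: total 13.
Compare {W1, W2}: total 29.

10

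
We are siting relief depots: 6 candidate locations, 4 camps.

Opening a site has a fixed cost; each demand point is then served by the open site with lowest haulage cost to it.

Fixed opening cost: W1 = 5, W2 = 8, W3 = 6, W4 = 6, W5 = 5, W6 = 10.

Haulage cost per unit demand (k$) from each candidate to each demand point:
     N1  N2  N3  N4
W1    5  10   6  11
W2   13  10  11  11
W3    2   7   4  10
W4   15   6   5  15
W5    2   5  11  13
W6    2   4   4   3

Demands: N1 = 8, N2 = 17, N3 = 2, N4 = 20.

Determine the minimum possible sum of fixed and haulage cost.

162

Open {W6}: assign each demand point to its cheapest open site.
  N1→W6 8×2=16, N2→W6 17×4=68, N3→W6 2×4=8, N4→W6 20×3=60
  haulage cost 152, fixed 10 → total 162.
Compare {W1, W6}: haulage cost 152 + fixed 15 = 167.
Compare {W5, W6}: haulage cost 152 + fixed 15 = 167.
Compare {W3, W6}: haulage cost 152 + fixed 16 = 168.
All other subsets cost ≥ 167. Minimum total cost: 162.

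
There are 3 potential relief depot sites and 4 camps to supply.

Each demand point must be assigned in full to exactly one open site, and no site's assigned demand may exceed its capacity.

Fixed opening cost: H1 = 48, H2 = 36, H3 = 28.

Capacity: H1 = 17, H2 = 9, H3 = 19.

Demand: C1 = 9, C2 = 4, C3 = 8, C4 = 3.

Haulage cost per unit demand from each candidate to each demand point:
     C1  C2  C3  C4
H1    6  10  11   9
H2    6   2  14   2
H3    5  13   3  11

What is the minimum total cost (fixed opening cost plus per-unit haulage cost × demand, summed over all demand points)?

147

Open {H2, H3}; cheapest assignment that respects the capacities:
  H2 (cap 9, load 7): C2, C4 — cost 4×2 + 3×2 = 14
  H3 (cap 19, load 17): C1, C3 — cost 9×5 + 8×3 = 69
  Shipping 83, fixed 64 → total 147.
  Any other capacity-feasible assignment to {H2, H3} ships for at least 83.
Compare {H1, H2, H3}: its best feasible assignment gives total 195.
Compare {H1, H3}: its best feasible assignment gives total 212.
Every other set of open sites that can feasibly serve all demand totals ≥ 195 even under its best assignment. Minimum: 147.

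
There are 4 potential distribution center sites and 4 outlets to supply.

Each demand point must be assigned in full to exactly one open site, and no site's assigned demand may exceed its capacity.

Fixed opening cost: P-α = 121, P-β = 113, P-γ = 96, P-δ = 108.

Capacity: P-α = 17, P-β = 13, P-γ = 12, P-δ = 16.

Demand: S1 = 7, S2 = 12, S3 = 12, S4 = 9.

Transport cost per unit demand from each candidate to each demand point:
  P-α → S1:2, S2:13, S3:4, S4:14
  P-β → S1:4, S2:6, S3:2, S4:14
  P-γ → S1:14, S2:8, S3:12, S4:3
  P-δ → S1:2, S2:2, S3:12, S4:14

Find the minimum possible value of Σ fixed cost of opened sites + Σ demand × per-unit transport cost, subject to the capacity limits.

527

Open {P-α, P-β, P-γ, P-δ}; cheapest assignment that respects the capacities:
  P-α (cap 17, load 7): S1 — cost 7×2 = 14
  P-β (cap 13, load 12): S3 — cost 12×2 = 24
  P-γ (cap 12, load 9): S4 — cost 9×3 = 27
  P-δ (cap 16, load 12): S2 — cost 12×2 = 24
  Shipping 89, fixed 438 → total 527.
  Any other capacity-feasible assignment to {P-α, P-β, P-γ, P-δ} ships for at least 89.
Compare {P-α, P-β, P-δ}: its best feasible assignment gives total 530.
Compare {P-β, P-γ, P-δ}: its best feasible assignment gives total 577.
Every other set of open sites that can feasibly serve all demand totals ≥ 530 even under its best assignment. Minimum: 527.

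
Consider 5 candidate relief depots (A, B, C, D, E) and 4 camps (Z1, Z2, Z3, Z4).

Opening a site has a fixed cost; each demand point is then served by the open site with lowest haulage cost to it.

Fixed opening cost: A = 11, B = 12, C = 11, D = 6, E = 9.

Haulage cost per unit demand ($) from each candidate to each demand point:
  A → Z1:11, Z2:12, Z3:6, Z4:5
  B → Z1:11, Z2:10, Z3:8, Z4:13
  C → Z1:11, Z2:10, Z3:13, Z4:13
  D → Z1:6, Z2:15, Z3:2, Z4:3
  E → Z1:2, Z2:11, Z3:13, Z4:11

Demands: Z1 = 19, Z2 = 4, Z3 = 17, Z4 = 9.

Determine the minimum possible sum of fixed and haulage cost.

Open {D, E}: assign each demand point to its cheapest open site.
  Z1→E 19×2=38, Z2→E 4×11=44, Z3→D 17×2=34, Z4→D 9×3=27
  haulage cost 143, fixed 15 → total 158.
Compare {C, D, E}: haulage cost 139 + fixed 26 = 165.
Compare {B, D, E}: haulage cost 139 + fixed 27 = 166.
Compare {A, D, E}: haulage cost 143 + fixed 26 = 169.
All other subsets cost ≥ 165. Minimum total cost: 158.

158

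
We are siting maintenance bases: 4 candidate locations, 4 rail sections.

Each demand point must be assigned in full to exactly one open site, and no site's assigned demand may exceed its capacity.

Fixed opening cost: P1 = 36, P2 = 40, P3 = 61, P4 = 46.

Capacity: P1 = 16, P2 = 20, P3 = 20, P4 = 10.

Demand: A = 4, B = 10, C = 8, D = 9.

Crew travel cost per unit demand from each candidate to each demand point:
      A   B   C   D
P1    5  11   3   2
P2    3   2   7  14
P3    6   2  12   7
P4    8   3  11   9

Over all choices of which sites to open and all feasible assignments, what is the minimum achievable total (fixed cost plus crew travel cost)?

190

Open {P1, P2}; cheapest assignment that respects the capacities:
  P1 (cap 16, load 13): A, D — cost 4×5 + 9×2 = 38
  P2 (cap 20, load 18): B, C — cost 10×2 + 8×7 = 76
  Shipping 114, fixed 76 → total 190.
  Any other capacity-feasible assignment to {P1, P2} ships for at least 114.
Compare {P1, P3}: its best feasible assignment gives total 224.
Compare {P1, P2, P4}: its best feasible assignment gives total 236.
Every other set of open sites that can feasibly serve all demand totals ≥ 224 even under its best assignment. Minimum: 190.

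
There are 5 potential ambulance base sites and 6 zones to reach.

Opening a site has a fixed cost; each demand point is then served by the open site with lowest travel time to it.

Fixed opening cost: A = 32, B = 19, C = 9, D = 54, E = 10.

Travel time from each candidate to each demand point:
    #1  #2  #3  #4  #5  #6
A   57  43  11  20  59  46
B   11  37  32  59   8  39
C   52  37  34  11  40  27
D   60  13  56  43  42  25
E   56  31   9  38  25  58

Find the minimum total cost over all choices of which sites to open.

135

Open {B, C, E}: assign each demand point to its cheapest open site.
  #1→B 11, #2→E 31, #3→E 9, #4→C 11, #5→B 8, #6→C 27
  travel time 97, fixed 38 → total 135.
Compare {B, C}: travel time 126 + fixed 28 = 154.
Compare {B, E}: travel time 136 + fixed 29 = 165.
Compare {A, B, C}: travel time 105 + fixed 60 = 165.
All other subsets cost ≥ 154. Minimum total cost: 135.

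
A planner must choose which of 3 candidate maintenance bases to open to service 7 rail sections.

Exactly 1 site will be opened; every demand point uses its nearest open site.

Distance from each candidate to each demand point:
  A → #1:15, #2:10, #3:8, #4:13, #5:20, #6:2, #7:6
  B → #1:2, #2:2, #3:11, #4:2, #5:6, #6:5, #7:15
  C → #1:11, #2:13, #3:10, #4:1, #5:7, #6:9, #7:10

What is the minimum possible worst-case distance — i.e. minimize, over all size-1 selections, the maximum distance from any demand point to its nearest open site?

13

Open {C}.
  Farthest demand point is #2 at distance 13 (to C); all others are ≤ 13.
With {B} the worst case is 15.
With {A} the worst case is 20.
No size-1 selection achieves below 13.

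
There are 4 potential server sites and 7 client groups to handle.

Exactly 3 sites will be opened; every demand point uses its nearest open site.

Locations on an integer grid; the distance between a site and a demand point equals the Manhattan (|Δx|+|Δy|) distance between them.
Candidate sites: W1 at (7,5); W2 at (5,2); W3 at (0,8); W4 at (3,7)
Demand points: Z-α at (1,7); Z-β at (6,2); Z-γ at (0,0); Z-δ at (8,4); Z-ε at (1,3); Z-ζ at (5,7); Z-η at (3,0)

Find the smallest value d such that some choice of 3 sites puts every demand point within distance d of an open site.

Open {W1, W2, W3}.
  Farthest demand point is Z-γ at distance 7 (to W2); all others are ≤ 7.
With {W1, W2, W4} the worst case is 7.
With {W2, W3, W4} the worst case is 7.
No size-3 selection achieves below 7.

7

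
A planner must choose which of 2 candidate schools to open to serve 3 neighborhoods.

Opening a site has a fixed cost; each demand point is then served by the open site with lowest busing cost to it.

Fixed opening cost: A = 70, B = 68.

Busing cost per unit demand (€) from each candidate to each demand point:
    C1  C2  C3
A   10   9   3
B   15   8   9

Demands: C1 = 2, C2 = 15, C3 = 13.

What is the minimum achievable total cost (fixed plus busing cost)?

264

Open {A}: assign each demand point to its cheapest open site.
  C1→A 2×10=20, C2→A 15×9=135, C3→A 13×3=39
  busing cost 194, fixed 70 → total 264.
Compare {A, B}: busing cost 179 + fixed 138 = 317.
Compare {B}: busing cost 267 + fixed 68 = 335.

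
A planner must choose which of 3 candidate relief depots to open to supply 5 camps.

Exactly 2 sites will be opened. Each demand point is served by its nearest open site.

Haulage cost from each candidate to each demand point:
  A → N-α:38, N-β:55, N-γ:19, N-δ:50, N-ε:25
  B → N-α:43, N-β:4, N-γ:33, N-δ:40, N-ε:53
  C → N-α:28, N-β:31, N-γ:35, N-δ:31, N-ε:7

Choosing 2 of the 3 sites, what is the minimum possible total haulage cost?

103

Open {B, C}.
  N-α→C 28, N-β→B 4, N-γ→B 33, N-δ→C 31, N-ε→C 7  ⇒ total 103.
Compare {A, C}: total 116.
Compare {A, B}: total 126.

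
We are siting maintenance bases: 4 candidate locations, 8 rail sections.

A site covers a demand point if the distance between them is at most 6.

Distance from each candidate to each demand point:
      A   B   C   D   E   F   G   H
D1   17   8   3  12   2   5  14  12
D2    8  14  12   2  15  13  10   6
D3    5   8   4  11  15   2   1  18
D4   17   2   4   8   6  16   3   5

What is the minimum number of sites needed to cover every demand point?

Coverage sets (demand points within 6 of each site):
  D1: {C, E, F}
  D2: {D, H}
  D3: {A, C, F, G}
  D4: {B, C, E, G, H}
No 2 sites suffice: every size-2 union leaves at least one demand point uncovered.
But {D2, D3, D4} covers everything, so the minimum is 3.

3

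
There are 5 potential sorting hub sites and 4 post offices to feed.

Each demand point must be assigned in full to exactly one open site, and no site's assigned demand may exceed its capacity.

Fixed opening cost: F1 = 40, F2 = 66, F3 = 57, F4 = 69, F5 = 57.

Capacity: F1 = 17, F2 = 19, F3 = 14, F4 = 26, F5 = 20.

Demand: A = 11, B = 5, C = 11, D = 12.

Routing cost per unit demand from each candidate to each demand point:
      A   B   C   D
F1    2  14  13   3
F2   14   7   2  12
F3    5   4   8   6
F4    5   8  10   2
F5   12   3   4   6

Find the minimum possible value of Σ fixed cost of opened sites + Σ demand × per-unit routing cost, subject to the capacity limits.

Open {F4, F5}; cheapest assignment that respects the capacities:
  F4 (cap 26, load 23): A, D — cost 11×5 + 12×2 = 79
  F5 (cap 20, load 16): B, C — cost 5×3 + 11×4 = 59
  Shipping 138, fixed 126 → total 264.
  Any other capacity-feasible assignment to {F4, F5} ships for at least 138.
Compare {F2, F4}: its best feasible assignment gives total 271.
Compare {F1, F4, F5}: its best feasible assignment gives total 271.
Every other set of open sites that can feasibly serve all demand totals ≥ 271 even under its best assignment. Minimum: 264.

264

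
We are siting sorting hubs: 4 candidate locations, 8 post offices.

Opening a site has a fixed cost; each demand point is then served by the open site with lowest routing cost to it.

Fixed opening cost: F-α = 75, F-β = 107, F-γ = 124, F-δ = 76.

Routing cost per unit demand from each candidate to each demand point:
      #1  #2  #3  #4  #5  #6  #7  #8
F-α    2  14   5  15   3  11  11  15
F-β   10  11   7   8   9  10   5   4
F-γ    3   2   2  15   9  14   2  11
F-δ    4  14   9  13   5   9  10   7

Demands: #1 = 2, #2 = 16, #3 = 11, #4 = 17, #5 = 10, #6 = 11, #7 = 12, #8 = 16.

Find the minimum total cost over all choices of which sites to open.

Open {F-β, F-γ}: assign each demand point to its cheapest open site.
  #1→F-γ 2×3=6, #2→F-γ 16×2=32, #3→F-γ 11×2=22, #4→F-β 17×8=136, #5→F-β 10×9=90, #6→F-β 11×10=110, #7→F-γ 12×2=24, #8→F-β 16×4=64
  routing cost 484, fixed 231 → total 715.
Compare {F-α, F-β, F-γ}: routing cost 422 + fixed 306 = 728.
Compare {F-β, F-γ, F-δ}: routing cost 433 + fixed 307 = 740.
Compare {F-γ, F-δ}: routing cost 566 + fixed 200 = 766.
All other subsets cost ≥ 728. Minimum total cost: 715.

715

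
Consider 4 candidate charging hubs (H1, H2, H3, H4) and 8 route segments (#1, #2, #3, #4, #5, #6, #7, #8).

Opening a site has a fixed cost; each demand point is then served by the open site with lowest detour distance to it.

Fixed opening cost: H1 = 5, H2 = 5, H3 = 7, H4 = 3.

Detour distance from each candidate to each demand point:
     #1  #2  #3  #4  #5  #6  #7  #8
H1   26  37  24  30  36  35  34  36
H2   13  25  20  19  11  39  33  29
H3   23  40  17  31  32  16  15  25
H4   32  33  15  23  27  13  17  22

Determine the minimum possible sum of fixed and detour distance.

143

Open {H2, H4}: assign each demand point to its cheapest open site.
  #1→H2 13, #2→H2 25, #3→H4 15, #4→H2 19, #5→H2 11, #6→H4 13, #7→H4 17, #8→H4 22
  detour distance 135, fixed 8 → total 143.
Compare {H1, H2, H4}: detour distance 135 + fixed 13 = 148.
Compare {H2, H3, H4}: detour distance 133 + fixed 15 = 148.
Compare {H2, H3}: detour distance 141 + fixed 12 = 153.
All other subsets cost ≥ 148. Minimum total cost: 143.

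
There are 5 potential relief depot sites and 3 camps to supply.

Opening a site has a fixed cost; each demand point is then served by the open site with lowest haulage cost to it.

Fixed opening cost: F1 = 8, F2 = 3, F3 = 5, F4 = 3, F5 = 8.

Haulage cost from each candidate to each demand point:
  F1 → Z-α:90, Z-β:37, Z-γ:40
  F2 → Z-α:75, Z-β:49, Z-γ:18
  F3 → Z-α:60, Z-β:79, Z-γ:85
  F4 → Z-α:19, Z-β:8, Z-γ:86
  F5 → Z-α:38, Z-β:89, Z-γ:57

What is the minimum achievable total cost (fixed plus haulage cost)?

51

Open {F2, F4}: assign each demand point to its cheapest open site.
  Z-α→F4 19, Z-β→F4 8, Z-γ→F2 18
  haulage cost 45, fixed 6 → total 51.
Compare {F2, F3, F4}: haulage cost 45 + fixed 11 = 56.
Compare {F1, F2, F4}: haulage cost 45 + fixed 14 = 59.
Compare {F2, F4, F5}: haulage cost 45 + fixed 14 = 59.
All other subsets cost ≥ 56. Minimum total cost: 51.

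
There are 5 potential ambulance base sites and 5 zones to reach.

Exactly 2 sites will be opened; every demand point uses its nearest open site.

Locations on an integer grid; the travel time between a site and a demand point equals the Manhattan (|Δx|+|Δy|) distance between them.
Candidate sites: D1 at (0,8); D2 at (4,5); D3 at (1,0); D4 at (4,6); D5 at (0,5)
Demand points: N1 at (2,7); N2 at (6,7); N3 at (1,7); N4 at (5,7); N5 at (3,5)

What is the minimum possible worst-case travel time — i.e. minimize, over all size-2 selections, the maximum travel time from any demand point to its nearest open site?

Open {D1, D4}.
  Farthest demand point is N1 at travel time 3 (to D1); all others are ≤ 3.
With {D4, D5} the worst case is 3.
With {D1, D2} the worst case is 4.
No size-2 selection achieves below 3.

3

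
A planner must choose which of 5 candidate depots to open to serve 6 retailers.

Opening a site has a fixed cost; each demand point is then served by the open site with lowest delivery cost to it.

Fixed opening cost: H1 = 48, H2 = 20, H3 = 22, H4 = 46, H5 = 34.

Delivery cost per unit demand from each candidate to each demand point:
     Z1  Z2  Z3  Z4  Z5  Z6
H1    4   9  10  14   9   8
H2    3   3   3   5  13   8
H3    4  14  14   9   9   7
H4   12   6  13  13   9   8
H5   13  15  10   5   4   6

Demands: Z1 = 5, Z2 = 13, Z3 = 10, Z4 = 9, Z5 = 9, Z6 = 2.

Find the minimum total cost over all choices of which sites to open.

231

Open {H2, H5}: assign each demand point to its cheapest open site.
  Z1→H2 5×3=15, Z2→H2 13×3=39, Z3→H2 10×3=30, Z4→H2 9×5=45, Z5→H5 9×4=36, Z6→H5 2×6=12
  delivery cost 177, fixed 54 → total 231.
Compare {H2, H3, H5}: delivery cost 177 + fixed 76 = 253.
Compare {H2, H3}: delivery cost 224 + fixed 42 = 266.
Compare {H2, H4, H5}: delivery cost 177 + fixed 100 = 277.
All other subsets cost ≥ 253. Minimum total cost: 231.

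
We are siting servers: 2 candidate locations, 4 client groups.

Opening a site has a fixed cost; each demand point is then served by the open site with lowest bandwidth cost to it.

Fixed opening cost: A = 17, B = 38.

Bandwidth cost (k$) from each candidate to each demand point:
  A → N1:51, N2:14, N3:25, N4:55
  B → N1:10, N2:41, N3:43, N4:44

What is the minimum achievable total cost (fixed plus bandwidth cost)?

Open {A, B}: assign each demand point to its cheapest open site.
  N1→B 10, N2→A 14, N3→A 25, N4→B 44
  bandwidth cost 93, fixed 55 → total 148.
Compare {A}: bandwidth cost 145 + fixed 17 = 162.
Compare {B}: bandwidth cost 138 + fixed 38 = 176.

148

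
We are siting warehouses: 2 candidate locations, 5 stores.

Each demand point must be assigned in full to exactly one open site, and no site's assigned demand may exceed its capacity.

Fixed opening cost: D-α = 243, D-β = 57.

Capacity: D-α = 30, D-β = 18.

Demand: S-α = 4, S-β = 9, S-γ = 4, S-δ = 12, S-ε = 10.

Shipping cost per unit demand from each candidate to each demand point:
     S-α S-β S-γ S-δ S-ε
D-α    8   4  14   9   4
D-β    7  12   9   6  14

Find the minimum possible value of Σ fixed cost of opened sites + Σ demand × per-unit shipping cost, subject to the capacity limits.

Open {D-α, D-β}; cheapest assignment that respects the capacities:
  D-α (cap 30, load 23): S-α, S-β, S-ε — cost 4×8 + 9×4 + 10×4 = 108
  D-β (cap 18, load 16): S-γ, S-δ — cost 4×9 + 12×6 = 108
  Shipping 216, fixed 300 → total 516.
  Any other capacity-feasible assignment to {D-α, D-β} ships for at least 216.
Total demand is 39 and no other set of sites has combined capacity ≥ 39, so {D-α, D-β} is the only feasible choice of open sites. Minimum: 516.

516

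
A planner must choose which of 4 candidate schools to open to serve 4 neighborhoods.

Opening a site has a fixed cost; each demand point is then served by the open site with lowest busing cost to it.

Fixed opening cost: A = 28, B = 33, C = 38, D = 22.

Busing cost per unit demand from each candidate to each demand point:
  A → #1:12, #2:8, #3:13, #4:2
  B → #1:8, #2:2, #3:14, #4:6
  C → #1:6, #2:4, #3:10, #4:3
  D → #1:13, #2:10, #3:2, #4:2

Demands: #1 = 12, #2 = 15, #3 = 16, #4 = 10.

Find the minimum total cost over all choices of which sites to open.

233

Open {B, D}: assign each demand point to its cheapest open site.
  #1→B 12×8=96, #2→B 15×2=30, #3→D 16×2=32, #4→D 10×2=20
  busing cost 178, fixed 55 → total 233.
Compare {C, D}: busing cost 184 + fixed 60 = 244.
Compare {B, C, D}: busing cost 154 + fixed 93 = 247.
Compare {A, B, D}: busing cost 178 + fixed 83 = 261.
All other subsets cost ≥ 244. Minimum total cost: 233.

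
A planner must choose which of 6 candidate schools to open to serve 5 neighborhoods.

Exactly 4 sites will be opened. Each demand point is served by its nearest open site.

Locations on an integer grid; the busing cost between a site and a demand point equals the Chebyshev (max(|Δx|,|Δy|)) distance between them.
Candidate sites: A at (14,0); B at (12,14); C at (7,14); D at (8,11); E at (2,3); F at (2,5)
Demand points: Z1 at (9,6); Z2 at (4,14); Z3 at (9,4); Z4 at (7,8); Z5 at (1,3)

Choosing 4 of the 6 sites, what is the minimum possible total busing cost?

Open {A, C, D, E}.
  Z1→D 5, Z2→C 3, Z3→A 5, Z4→D 3, Z5→E 1  ⇒ total 17.
Compare {A, B, D, E}: total 18.
Compare {A, C, D, F}: total 18.
No size-4 selection does better; minimum is 17.

17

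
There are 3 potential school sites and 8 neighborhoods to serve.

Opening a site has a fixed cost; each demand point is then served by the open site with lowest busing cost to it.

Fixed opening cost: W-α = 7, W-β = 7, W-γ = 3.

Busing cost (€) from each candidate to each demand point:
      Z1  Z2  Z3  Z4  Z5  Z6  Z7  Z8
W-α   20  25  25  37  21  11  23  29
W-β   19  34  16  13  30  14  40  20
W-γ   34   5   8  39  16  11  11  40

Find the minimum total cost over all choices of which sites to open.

113

Open {W-β, W-γ}: assign each demand point to its cheapest open site.
  Z1→W-β 19, Z2→W-γ 5, Z3→W-γ 8, Z4→W-β 13, Z5→W-γ 16, Z6→W-γ 11, Z7→W-γ 11, Z8→W-β 20
  busing cost 103, fixed 10 → total 113.
Compare {W-α, W-β, W-γ}: busing cost 103 + fixed 17 = 120.
Compare {W-α, W-γ}: busing cost 137 + fixed 10 = 147.
Compare {W-α, W-β}: busing cost 148 + fixed 14 = 162.
All other subsets cost ≥ 120. Minimum total cost: 113.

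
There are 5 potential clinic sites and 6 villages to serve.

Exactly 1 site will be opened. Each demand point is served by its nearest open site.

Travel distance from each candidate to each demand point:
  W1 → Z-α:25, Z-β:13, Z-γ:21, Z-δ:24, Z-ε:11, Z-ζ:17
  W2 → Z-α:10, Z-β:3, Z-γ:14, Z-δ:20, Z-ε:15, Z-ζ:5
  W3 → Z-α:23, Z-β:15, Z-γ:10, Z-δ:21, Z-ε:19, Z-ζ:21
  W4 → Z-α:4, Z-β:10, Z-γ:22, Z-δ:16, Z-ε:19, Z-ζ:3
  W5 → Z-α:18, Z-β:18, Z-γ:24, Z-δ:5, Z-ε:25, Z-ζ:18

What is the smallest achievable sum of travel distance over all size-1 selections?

Open {W2}.
  Z-α→W2 10, Z-β→W2 3, Z-γ→W2 14, Z-δ→W2 20, Z-ε→W2 15, Z-ζ→W2 5  ⇒ total 67.
Compare {W4}: total 74.
Compare {W5}: total 108.
No size-1 selection does better; minimum is 67.

67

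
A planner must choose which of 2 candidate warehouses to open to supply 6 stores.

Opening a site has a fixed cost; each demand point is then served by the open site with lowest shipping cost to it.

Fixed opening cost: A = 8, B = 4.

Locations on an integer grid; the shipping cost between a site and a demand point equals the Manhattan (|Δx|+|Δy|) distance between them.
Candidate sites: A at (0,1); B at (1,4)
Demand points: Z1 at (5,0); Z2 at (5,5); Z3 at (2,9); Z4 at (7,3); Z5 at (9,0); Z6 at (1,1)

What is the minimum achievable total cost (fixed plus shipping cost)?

Open {B}: assign each demand point to its cheapest open site.
  Z1→B 8, Z2→B 5, Z3→B 6, Z4→B 7, Z5→B 12, Z6→B 3
  shipping cost 41, fixed 4 → total 45.
Compare {A, B}: shipping cost 35 + fixed 12 = 47.
Compare {A}: shipping cost 45 + fixed 8 = 53.

45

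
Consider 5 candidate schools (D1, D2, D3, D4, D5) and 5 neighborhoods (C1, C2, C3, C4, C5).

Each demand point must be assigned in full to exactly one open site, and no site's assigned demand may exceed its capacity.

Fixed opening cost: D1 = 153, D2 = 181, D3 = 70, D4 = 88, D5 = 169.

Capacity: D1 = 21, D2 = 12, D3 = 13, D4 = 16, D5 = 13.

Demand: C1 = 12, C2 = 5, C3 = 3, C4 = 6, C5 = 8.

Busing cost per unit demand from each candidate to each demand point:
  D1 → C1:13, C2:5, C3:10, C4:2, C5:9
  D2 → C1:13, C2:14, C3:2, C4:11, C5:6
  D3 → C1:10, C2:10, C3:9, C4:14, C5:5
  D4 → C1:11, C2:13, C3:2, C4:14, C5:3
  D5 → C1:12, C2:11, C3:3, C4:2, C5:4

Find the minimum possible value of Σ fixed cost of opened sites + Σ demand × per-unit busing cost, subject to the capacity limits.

488

Open {D1, D4}; cheapest assignment that respects the capacities:
  D1 (cap 21, load 19): C2, C4, C5 — cost 5×5 + 6×2 + 8×9 = 109
  D4 (cap 16, load 15): C1, C3 — cost 12×11 + 3×2 = 138
  Shipping 247, fixed 241 → total 488.
  Any other capacity-feasible assignment to {D1, D4} ships for at least 247.
Compare {D1, D3, D4}: its best feasible assignment gives total 498.
Compare {D1, D3}: its best feasible assignment gives total 511.
Every other set of open sites that can feasibly serve all demand totals ≥ 498 even under its best assignment. Minimum: 488.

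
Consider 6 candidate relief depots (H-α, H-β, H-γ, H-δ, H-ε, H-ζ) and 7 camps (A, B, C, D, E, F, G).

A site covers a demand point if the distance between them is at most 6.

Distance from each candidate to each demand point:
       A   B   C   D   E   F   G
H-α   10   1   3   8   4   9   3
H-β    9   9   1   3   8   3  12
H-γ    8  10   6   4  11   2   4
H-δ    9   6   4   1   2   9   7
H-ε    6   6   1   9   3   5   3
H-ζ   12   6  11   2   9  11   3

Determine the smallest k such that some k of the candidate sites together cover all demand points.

2

Coverage sets (demand points within 6 of each site):
  H-α: {B, C, E, G}
  H-β: {C, D, F}
  H-γ: {C, D, F, G}
  H-δ: {B, C, D, E}
  H-ε: {A, B, C, E, F, G}
  H-ζ: {B, D, G}
No single site covers all 7 demand points.
But {H-β, H-ε} covers everything, so the minimum is 2.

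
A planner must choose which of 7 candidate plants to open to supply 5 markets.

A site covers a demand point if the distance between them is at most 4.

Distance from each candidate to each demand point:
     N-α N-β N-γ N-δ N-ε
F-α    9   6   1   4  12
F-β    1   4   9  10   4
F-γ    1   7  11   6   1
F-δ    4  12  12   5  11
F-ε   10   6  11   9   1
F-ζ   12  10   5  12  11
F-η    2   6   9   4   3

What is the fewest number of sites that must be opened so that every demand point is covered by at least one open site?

2

Coverage sets (demand points within 4 of each site):
  F-α: {N-γ, N-δ}
  F-β: {N-α, N-β, N-ε}
  F-γ: {N-α, N-ε}
  F-δ: {N-α}
  F-ε: {N-ε}
  F-ζ: {}
  F-η: {N-α, N-δ, N-ε}
No single site covers all 5 demand points.
But {F-α, F-β} covers everything, so the minimum is 2.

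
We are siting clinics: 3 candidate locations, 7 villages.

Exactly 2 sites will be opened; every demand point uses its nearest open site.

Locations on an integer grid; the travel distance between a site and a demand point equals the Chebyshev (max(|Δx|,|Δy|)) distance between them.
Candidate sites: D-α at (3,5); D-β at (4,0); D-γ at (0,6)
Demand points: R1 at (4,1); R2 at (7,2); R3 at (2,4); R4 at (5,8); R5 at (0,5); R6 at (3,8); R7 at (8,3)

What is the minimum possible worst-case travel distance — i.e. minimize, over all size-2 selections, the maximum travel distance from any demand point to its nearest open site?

4

Open {D-α, D-β}.
  Farthest demand point is R7 at travel distance 4 (to D-β); all others are ≤ 4.
With {D-α, D-γ} the worst case is 5.
With {D-β, D-γ} the worst case is 5.
No size-2 selection achieves below 4.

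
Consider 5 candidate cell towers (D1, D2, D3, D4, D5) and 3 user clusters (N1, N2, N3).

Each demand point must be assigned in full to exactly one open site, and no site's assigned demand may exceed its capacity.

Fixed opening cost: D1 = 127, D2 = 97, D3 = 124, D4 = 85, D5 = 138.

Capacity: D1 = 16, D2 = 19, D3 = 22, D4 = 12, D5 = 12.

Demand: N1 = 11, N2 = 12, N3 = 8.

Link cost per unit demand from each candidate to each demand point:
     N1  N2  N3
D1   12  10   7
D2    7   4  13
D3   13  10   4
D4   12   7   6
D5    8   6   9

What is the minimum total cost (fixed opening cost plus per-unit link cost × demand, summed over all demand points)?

444

Open {D2, D3}; cheapest assignment that respects the capacities:
  D2 (cap 19, load 12): N2 — cost 12×4 = 48
  D3 (cap 22, load 19): N1, N3 — cost 11×13 + 8×4 = 175
  Shipping 223, fixed 221 → total 444.
  Any other capacity-feasible assignment to {D2, D3} ships for at least 223.
Compare {D2, D4}: its best feasible assignment gives total 447.
Compare {D3, D4}: its best feasible assignment gives total 468.
Every other set of open sites that can feasibly serve all demand totals ≥ 447 even under its best assignment. Minimum: 444.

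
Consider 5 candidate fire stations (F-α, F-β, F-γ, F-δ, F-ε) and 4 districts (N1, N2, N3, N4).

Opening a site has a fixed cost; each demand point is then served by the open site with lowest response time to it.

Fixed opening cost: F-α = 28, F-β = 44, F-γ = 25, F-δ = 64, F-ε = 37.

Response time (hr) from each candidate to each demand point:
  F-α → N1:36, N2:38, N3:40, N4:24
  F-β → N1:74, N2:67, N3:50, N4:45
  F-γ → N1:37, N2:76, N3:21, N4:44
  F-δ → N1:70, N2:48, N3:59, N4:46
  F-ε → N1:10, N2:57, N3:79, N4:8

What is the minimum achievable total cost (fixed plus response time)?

158

Open {F-γ, F-ε}: assign each demand point to its cheapest open site.
  N1→F-ε 10, N2→F-ε 57, N3→F-γ 21, N4→F-ε 8
  response time 96, fixed 62 → total 158.
Compare {F-α, F-ε}: response time 96 + fixed 65 = 161.
Compare {F-α}: response time 138 + fixed 28 = 166.
Compare {F-α, F-γ, F-ε}: response time 77 + fixed 90 = 167.
All other subsets cost ≥ 161. Minimum total cost: 158.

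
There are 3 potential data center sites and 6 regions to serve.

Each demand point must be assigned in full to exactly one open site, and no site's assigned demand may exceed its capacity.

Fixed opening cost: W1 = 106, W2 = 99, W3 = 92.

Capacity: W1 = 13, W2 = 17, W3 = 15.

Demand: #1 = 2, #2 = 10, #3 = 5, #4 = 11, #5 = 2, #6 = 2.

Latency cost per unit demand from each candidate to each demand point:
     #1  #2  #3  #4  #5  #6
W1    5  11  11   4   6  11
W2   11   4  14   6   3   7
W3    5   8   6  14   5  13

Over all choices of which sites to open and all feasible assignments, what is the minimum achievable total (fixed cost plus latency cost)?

409

Open {W2, W3}; cheapest assignment that respects the capacities:
  W2 (cap 17, load 17): #1, #4, #5, #6 — cost 2×11 + 11×6 + 2×3 + 2×7 = 108
  W3 (cap 15, load 15): #2, #3 — cost 10×8 + 5×6 = 110
  Shipping 218, fixed 191 → total 409.
  Any other capacity-feasible assignment to {W2, W3} ships for at least 218.
Compare {W1, W2, W3}: its best feasible assignment gives total 441.
Every other set of open sites that can feasibly serve all demand totals ≥ 441 even under its best assignment. Minimum: 409.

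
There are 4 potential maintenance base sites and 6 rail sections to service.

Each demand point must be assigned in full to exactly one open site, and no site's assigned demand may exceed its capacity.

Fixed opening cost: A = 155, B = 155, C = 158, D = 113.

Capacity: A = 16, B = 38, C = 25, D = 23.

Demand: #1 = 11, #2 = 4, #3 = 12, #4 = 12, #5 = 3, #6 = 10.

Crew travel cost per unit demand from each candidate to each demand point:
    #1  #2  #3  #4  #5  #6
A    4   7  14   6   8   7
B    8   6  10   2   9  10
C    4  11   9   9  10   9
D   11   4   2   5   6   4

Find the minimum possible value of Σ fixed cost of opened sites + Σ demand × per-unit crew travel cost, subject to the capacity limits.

Open {B, D}; cheapest assignment that respects the capacities:
  B (cap 38, load 30): #1, #2, #4, #5 — cost 11×8 + 4×6 + 12×2 + 3×9 = 163
  D (cap 23, load 22): #3, #6 — cost 12×2 + 10×4 = 64
  Shipping 227, fixed 268 → total 495.
  Any other capacity-feasible assignment to {B, D} ships for at least 227.
Compare {A, B, D}: its best feasible assignment gives total 603.
Compare {B, C, D}: its best feasible assignment gives total 609.
Every other set of open sites that can feasibly serve all demand totals ≥ 603 even under its best assignment. Minimum: 495.

495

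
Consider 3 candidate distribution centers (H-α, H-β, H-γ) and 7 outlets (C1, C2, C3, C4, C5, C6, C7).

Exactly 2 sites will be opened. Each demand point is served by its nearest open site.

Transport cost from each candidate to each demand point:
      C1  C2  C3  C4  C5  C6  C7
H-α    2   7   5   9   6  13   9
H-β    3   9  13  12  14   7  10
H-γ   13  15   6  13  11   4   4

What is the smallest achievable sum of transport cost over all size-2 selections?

37

Open {H-α, H-γ}.
  C1→H-α 2, C2→H-α 7, C3→H-α 5, C4→H-α 9, C5→H-α 6, C6→H-γ 4, C7→H-γ 4  ⇒ total 37.
Compare {H-α, H-β}: total 45.
Compare {H-β, H-γ}: total 49.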